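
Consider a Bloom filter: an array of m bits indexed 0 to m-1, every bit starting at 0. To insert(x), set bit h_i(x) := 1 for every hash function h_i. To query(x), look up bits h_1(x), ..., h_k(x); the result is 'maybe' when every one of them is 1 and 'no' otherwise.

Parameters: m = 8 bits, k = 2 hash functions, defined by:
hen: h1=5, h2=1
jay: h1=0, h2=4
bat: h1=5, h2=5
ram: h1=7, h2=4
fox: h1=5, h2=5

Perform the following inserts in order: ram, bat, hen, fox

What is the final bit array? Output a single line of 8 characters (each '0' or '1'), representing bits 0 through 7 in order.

Answer: 01001101

Derivation:
Start: bits=00000000
After insert 'ram': sets bits 4 7 -> bits=00001001
After insert 'bat': sets bits 5 -> bits=00001101
After insert 'hen': sets bits 1 5 -> bits=01001101
After insert 'fox': sets bits 5 -> bits=01001101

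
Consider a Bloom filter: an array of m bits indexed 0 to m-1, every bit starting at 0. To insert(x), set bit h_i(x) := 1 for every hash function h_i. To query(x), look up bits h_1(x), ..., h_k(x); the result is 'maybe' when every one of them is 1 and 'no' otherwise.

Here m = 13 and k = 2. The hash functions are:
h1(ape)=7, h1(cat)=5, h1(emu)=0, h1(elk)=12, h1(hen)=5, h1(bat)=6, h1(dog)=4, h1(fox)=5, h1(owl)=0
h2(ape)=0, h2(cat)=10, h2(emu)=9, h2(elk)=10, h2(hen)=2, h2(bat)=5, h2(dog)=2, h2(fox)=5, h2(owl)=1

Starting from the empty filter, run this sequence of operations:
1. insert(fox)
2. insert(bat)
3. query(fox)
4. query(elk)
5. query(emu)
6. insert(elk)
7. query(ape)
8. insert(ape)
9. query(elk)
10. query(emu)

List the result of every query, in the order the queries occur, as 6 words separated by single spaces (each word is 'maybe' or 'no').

Start: bits=0000000000000
Op 1: insert fox -> sets bits 5 -> bits=0000010000000
Op 2: insert bat -> sets bits 5 6 -> bits=0000011000000
Op 3: query fox -> checks bit5=1 (all 1) -> maybe
Op 4: query elk -> checks bit10=0, bit12=0 (has a 0) -> no
Op 5: query emu -> checks bit0=0, bit9=0 (has a 0) -> no
Op 6: insert elk -> sets bits 10 12 -> bits=0000011000101
Op 7: query ape -> checks bit0=0, bit7=0 (has a 0) -> no
Op 8: insert ape -> sets bits 0 7 -> bits=1000011100101
Op 9: query elk -> checks bit10=1, bit12=1 (all 1) -> maybe
Op 10: query emu -> checks bit0=1, bit9=0 (has a 0) -> no
Query results in order: maybe no no no maybe no

Answer: maybe no no no maybe no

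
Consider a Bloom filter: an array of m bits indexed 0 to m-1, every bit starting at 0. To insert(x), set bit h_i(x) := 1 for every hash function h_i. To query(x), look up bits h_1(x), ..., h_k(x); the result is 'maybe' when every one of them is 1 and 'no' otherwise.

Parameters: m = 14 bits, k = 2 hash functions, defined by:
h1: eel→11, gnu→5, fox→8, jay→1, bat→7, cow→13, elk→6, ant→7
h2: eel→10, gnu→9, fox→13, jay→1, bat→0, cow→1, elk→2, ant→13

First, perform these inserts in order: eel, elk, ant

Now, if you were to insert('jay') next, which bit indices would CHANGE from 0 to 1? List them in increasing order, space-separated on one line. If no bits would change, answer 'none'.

Start: bits=00000000000000
After insert 'eel': sets bits 10 11 -> bits=00000000001100
After insert 'elk': sets bits 2 6 -> bits=00100010001100
After insert 'ant': sets bits 7 13 -> bits=00100011001101
insert 'jay' would touch bits 1; currently bit1=0
Bits that are 0 among those (would change 0->1): 1

Answer: 1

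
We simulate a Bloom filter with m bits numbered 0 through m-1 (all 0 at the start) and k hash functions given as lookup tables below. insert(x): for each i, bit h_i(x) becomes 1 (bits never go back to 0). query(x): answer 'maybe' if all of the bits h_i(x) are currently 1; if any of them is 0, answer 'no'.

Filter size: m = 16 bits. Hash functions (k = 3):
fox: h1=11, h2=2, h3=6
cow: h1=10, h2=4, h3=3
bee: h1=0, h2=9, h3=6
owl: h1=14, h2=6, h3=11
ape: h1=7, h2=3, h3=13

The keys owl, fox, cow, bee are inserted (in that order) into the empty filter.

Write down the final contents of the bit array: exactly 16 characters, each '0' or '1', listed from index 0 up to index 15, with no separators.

Answer: 1011101001110010

Derivation:
Start: bits=0000000000000000
After insert 'owl': sets bits 6 11 14 -> bits=0000001000010010
After insert 'fox': sets bits 2 6 11 -> bits=0010001000010010
After insert 'cow': sets bits 3 4 10 -> bits=0011101000110010
After insert 'bee': sets bits 0 6 9 -> bits=1011101001110010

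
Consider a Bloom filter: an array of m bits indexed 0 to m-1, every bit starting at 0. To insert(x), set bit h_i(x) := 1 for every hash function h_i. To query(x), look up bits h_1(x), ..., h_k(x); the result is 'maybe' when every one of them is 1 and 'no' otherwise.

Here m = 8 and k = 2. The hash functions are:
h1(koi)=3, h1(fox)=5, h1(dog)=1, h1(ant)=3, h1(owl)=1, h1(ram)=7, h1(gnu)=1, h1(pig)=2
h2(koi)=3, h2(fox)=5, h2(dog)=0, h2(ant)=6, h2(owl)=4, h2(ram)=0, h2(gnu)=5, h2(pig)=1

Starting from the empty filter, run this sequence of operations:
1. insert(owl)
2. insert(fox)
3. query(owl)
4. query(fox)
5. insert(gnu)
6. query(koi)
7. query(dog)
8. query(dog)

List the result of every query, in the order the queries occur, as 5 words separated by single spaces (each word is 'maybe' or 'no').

Answer: maybe maybe no no no

Derivation:
Start: bits=00000000
Op 1: insert owl -> sets bits 1 4 -> bits=01001000
Op 2: insert fox -> sets bits 5 -> bits=01001100
Op 3: query owl -> checks bit1=1, bit4=1 (all 1) -> maybe
Op 4: query fox -> checks bit5=1 (all 1) -> maybe
Op 5: insert gnu -> sets bits 1 5 -> bits=01001100
Op 6: query koi -> checks bit3=0 (has a 0) -> no
Op 7: query dog -> checks bit0=0, bit1=1 (has a 0) -> no
Op 8: query dog -> checks bit0=0, bit1=1 (has a 0) -> no
Query results in order: maybe maybe no no no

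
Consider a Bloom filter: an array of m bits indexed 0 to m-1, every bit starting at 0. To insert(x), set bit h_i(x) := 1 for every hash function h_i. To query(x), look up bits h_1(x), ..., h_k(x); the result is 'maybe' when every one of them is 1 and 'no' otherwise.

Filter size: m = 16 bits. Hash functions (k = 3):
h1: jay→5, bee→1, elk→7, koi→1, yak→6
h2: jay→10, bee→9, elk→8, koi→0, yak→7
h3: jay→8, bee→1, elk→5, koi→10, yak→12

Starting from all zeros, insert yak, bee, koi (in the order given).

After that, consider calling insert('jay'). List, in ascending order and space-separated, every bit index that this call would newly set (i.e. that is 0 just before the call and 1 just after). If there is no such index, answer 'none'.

Start: bits=0000000000000000
After insert 'yak': sets bits 6 7 12 -> bits=0000001100001000
After insert 'bee': sets bits 1 9 -> bits=0100001101001000
After insert 'koi': sets bits 0 1 10 -> bits=1100001101101000
insert 'jay' would touch bits 5 8 10; currently bit5=0, bit8=0, bit10=1
Bits that are 0 among those (would change 0->1): 5 8

Answer: 5 8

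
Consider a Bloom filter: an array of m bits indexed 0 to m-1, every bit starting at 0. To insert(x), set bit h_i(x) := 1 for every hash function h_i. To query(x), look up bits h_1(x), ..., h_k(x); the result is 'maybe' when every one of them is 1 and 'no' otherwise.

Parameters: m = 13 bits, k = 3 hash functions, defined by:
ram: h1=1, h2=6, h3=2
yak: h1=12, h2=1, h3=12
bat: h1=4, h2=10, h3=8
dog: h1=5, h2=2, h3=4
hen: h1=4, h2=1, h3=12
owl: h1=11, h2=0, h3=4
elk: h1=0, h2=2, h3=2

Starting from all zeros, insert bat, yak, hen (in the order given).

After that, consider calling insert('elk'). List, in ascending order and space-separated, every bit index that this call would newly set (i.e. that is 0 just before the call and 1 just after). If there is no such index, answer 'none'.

Answer: 0 2

Derivation:
Start: bits=0000000000000
After insert 'bat': sets bits 4 8 10 -> bits=0000100010100
After insert 'yak': sets bits 1 12 -> bits=0100100010101
After insert 'hen': sets bits 1 4 12 -> bits=0100100010101
insert 'elk' would touch bits 0 2; currently bit0=0, bit2=0
Bits that are 0 among those (would change 0->1): 0 2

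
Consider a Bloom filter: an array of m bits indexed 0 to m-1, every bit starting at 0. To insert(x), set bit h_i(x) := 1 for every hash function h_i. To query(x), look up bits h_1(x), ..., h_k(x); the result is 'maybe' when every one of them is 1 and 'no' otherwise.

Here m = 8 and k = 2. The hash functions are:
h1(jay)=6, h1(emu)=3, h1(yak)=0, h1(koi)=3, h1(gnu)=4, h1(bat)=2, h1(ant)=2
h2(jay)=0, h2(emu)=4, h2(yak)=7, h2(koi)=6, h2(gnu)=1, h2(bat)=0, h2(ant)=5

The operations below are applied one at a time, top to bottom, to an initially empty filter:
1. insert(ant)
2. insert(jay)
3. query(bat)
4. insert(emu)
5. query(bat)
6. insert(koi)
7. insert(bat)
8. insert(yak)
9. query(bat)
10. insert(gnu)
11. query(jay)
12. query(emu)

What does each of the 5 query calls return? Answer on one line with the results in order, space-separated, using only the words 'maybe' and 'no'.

Start: bits=00000000
Op 1: insert ant -> sets bits 2 5 -> bits=00100100
Op 2: insert jay -> sets bits 0 6 -> bits=10100110
Op 3: query bat -> checks bit0=1, bit2=1 (all 1) -> maybe
Op 4: insert emu -> sets bits 3 4 -> bits=10111110
Op 5: query bat -> checks bit0=1, bit2=1 (all 1) -> maybe
Op 6: insert koi -> sets bits 3 6 -> bits=10111110
Op 7: insert bat -> sets bits 0 2 -> bits=10111110
Op 8: insert yak -> sets bits 0 7 -> bits=10111111
Op 9: query bat -> checks bit0=1, bit2=1 (all 1) -> maybe
Op 10: insert gnu -> sets bits 1 4 -> bits=11111111
Op 11: query jay -> checks bit0=1, bit6=1 (all 1) -> maybe
Op 12: query emu -> checks bit3=1, bit4=1 (all 1) -> maybe
Query results in order: maybe maybe maybe maybe maybe

Answer: maybe maybe maybe maybe maybe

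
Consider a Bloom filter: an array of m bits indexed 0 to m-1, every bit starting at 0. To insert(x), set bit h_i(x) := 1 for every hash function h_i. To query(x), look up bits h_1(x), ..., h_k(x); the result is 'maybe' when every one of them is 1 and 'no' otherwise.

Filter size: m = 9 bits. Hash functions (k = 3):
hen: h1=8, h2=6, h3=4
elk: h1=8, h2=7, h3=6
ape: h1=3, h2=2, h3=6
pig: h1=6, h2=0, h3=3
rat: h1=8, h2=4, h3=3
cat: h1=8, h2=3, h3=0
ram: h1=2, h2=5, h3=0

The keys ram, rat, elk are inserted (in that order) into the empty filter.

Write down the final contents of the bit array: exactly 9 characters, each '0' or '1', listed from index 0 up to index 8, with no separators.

Start: bits=000000000
After insert 'ram': sets bits 0 2 5 -> bits=101001000
After insert 'rat': sets bits 3 4 8 -> bits=101111001
After insert 'elk': sets bits 6 7 8 -> bits=101111111

Answer: 101111111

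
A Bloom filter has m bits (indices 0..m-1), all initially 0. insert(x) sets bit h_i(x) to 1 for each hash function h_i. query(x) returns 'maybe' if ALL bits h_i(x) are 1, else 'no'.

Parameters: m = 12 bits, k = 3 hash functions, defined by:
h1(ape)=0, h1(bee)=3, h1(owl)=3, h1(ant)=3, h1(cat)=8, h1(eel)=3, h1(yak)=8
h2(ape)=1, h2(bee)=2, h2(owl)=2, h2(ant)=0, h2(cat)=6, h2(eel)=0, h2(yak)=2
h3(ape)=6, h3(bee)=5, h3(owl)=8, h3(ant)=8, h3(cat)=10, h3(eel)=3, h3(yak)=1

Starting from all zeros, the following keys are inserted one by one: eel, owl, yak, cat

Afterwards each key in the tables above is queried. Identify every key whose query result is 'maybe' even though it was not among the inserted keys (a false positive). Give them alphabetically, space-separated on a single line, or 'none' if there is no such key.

Start: bits=000000000000
After insert 'eel': sets bits 0 3 -> bits=100100000000
After insert 'owl': sets bits 2 3 8 -> bits=101100001000
After insert 'yak': sets bits 1 2 8 -> bits=111100001000
After insert 'cat': sets bits 6 8 10 -> bits=111100101010
Not inserted: ant ape bee — query each against bits=111100101010:
query ant: checks bit0=1, bit3=1, bit8=1 (all 1) -> maybe => FALSE POSITIVE
query ape: checks bit0=1, bit1=1, bit6=1 (all 1) -> maybe => FALSE POSITIVE
query bee: checks bit2=1, bit3=1, bit5=0 (has a 0) -> no => not a false positive
False positives (alphabetical): ant ape

Answer: ant ape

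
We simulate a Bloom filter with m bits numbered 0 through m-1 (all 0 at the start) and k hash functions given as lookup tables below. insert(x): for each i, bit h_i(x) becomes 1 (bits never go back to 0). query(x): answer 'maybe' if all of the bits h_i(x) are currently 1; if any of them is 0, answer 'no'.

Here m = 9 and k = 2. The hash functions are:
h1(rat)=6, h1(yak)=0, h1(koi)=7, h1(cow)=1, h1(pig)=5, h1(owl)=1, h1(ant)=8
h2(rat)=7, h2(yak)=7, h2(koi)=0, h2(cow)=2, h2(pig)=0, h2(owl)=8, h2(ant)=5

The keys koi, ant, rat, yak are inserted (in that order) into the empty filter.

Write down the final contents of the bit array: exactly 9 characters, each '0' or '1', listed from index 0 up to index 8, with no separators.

Start: bits=000000000
After insert 'koi': sets bits 0 7 -> bits=100000010
After insert 'ant': sets bits 5 8 -> bits=100001011
After insert 'rat': sets bits 6 7 -> bits=100001111
After insert 'yak': sets bits 0 7 -> bits=100001111

Answer: 100001111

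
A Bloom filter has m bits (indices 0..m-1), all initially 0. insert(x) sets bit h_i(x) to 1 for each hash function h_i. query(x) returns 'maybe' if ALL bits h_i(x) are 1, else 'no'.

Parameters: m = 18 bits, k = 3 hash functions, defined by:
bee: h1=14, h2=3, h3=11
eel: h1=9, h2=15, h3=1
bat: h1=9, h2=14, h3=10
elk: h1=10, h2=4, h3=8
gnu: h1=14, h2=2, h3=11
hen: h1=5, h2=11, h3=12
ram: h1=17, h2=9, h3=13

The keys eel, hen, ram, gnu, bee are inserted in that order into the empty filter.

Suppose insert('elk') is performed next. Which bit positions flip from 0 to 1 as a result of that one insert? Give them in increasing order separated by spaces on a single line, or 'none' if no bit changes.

Start: bits=000000000000000000
After insert 'eel': sets bits 1 9 15 -> bits=010000000100000100
After insert 'hen': sets bits 5 11 12 -> bits=010001000101100100
After insert 'ram': sets bits 9 13 17 -> bits=010001000101110101
After insert 'gnu': sets bits 2 11 14 -> bits=011001000101111101
After insert 'bee': sets bits 3 11 14 -> bits=011101000101111101
insert 'elk' would touch bits 4 8 10; currently bit4=0, bit8=0, bit10=0
Bits that are 0 among those (would change 0->1): 4 8 10

Answer: 4 8 10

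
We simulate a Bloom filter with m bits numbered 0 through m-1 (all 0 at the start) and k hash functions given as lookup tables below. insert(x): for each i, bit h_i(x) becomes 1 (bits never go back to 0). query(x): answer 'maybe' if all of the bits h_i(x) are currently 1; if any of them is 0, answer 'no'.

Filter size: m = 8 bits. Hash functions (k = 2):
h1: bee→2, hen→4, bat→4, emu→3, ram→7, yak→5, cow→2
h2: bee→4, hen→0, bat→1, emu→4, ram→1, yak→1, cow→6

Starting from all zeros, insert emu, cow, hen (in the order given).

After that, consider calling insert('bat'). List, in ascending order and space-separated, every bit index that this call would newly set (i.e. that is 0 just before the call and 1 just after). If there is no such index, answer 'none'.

Start: bits=00000000
After insert 'emu': sets bits 3 4 -> bits=00011000
After insert 'cow': sets bits 2 6 -> bits=00111010
After insert 'hen': sets bits 0 4 -> bits=10111010
insert 'bat' would touch bits 1 4; currently bit1=0, bit4=1
Bits that are 0 among those (would change 0->1): 1

Answer: 1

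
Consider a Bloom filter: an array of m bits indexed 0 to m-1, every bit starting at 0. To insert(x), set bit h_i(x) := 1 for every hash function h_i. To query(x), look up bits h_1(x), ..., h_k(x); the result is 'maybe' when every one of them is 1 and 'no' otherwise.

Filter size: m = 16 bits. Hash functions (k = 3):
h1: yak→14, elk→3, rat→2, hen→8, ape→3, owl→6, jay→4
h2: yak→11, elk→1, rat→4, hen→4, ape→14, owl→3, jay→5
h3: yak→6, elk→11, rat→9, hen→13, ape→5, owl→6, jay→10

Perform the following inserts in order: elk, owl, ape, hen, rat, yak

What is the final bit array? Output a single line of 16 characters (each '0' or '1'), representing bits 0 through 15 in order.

Start: bits=0000000000000000
After insert 'elk': sets bits 1 3 11 -> bits=0101000000010000
After insert 'owl': sets bits 3 6 -> bits=0101001000010000
After insert 'ape': sets bits 3 5 14 -> bits=0101011000010010
After insert 'hen': sets bits 4 8 13 -> bits=0101111010010110
After insert 'rat': sets bits 2 4 9 -> bits=0111111011010110
After insert 'yak': sets bits 6 11 14 -> bits=0111111011010110

Answer: 0111111011010110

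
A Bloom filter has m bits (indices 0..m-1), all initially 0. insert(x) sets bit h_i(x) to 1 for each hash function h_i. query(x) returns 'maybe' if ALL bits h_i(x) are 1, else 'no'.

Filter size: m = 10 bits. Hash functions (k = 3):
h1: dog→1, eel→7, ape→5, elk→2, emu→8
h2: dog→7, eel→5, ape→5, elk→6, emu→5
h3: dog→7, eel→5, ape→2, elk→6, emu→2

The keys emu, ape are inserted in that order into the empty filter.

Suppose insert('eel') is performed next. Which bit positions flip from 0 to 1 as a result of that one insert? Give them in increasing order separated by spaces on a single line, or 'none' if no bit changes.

Start: bits=0000000000
After insert 'emu': sets bits 2 5 8 -> bits=0010010010
After insert 'ape': sets bits 2 5 -> bits=0010010010
insert 'eel' would touch bits 5 7; currently bit5=1, bit7=0
Bits that are 0 among those (would change 0->1): 7

Answer: 7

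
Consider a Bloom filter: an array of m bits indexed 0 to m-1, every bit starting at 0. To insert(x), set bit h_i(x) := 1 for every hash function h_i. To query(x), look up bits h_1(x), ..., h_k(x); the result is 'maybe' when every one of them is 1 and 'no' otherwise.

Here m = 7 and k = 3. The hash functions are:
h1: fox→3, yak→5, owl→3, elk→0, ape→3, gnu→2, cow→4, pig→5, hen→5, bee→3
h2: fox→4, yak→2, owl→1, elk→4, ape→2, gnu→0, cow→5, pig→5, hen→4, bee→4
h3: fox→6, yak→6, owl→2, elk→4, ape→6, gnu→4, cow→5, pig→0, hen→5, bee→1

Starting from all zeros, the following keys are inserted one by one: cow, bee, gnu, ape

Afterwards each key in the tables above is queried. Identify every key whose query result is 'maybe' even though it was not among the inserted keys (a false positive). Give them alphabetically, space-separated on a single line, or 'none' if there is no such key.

Answer: elk fox hen owl pig yak

Derivation:
Start: bits=0000000
After insert 'cow': sets bits 4 5 -> bits=0000110
After insert 'bee': sets bits 1 3 4 -> bits=0101110
After insert 'gnu': sets bits 0 2 4 -> bits=1111110
After insert 'ape': sets bits 2 3 6 -> bits=1111111
Not inserted: elk fox hen owl pig yak — query each against bits=1111111:
query elk: checks bit0=1, bit4=1 (all 1) -> maybe => FALSE POSITIVE
query fox: checks bit3=1, bit4=1, bit6=1 (all 1) -> maybe => FALSE POSITIVE
query hen: checks bit4=1, bit5=1 (all 1) -> maybe => FALSE POSITIVE
query owl: checks bit1=1, bit2=1, bit3=1 (all 1) -> maybe => FALSE POSITIVE
query pig: checks bit0=1, bit5=1 (all 1) -> maybe => FALSE POSITIVE
query yak: checks bit2=1, bit5=1, bit6=1 (all 1) -> maybe => FALSE POSITIVE
False positives (alphabetical): elk fox hen owl pig yak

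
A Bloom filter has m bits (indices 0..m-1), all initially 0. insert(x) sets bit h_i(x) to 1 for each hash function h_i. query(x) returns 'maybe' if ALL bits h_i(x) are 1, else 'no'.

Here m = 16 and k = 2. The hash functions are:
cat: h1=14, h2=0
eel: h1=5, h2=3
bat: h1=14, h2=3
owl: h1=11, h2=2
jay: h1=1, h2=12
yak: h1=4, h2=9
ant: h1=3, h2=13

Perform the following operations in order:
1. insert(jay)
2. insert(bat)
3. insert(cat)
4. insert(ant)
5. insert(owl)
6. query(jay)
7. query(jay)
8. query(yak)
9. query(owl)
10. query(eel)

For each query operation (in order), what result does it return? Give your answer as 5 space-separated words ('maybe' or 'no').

Answer: maybe maybe no maybe no

Derivation:
Start: bits=0000000000000000
Op 1: insert jay -> sets bits 1 12 -> bits=0100000000001000
Op 2: insert bat -> sets bits 3 14 -> bits=0101000000001010
Op 3: insert cat -> sets bits 0 14 -> bits=1101000000001010
Op 4: insert ant -> sets bits 3 13 -> bits=1101000000001110
Op 5: insert owl -> sets bits 2 11 -> bits=1111000000011110
Op 6: query jay -> checks bit1=1, bit12=1 (all 1) -> maybe
Op 7: query jay -> checks bit1=1, bit12=1 (all 1) -> maybe
Op 8: query yak -> checks bit4=0, bit9=0 (has a 0) -> no
Op 9: query owl -> checks bit2=1, bit11=1 (all 1) -> maybe
Op 10: query eel -> checks bit3=1, bit5=0 (has a 0) -> no
Query results in order: maybe maybe no maybe no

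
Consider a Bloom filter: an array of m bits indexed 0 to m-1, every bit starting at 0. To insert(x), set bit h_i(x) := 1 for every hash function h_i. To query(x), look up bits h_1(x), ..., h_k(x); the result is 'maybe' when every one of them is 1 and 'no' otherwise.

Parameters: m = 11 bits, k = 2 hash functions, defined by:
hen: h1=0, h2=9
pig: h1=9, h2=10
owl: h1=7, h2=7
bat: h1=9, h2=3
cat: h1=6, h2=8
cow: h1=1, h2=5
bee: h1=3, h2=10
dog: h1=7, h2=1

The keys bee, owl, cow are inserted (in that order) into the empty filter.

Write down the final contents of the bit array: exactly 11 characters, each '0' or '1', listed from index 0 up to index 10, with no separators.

Start: bits=00000000000
After insert 'bee': sets bits 3 10 -> bits=00010000001
After insert 'owl': sets bits 7 -> bits=00010001001
After insert 'cow': sets bits 1 5 -> bits=01010101001

Answer: 01010101001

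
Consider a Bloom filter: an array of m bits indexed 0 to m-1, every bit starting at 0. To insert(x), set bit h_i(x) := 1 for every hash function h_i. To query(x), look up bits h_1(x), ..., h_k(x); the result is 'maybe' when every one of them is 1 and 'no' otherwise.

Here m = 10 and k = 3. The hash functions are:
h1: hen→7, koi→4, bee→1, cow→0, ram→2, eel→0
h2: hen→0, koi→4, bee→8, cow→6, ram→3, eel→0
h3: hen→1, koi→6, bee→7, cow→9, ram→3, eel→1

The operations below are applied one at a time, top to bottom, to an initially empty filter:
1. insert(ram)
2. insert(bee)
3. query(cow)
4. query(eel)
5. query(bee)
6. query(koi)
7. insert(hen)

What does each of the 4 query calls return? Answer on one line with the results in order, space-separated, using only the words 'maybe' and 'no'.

Start: bits=0000000000
Op 1: insert ram -> sets bits 2 3 -> bits=0011000000
Op 2: insert bee -> sets bits 1 7 8 -> bits=0111000110
Op 3: query cow -> checks bit0=0, bit6=0, bit9=0 (has a 0) -> no
Op 4: query eel -> checks bit0=0, bit1=1 (has a 0) -> no
Op 5: query bee -> checks bit1=1, bit7=1, bit8=1 (all 1) -> maybe
Op 6: query koi -> checks bit4=0, bit6=0 (has a 0) -> no
Op 7: insert hen -> sets bits 0 1 7 -> bits=1111000110
Query results in order: no no maybe no

Answer: no no maybe no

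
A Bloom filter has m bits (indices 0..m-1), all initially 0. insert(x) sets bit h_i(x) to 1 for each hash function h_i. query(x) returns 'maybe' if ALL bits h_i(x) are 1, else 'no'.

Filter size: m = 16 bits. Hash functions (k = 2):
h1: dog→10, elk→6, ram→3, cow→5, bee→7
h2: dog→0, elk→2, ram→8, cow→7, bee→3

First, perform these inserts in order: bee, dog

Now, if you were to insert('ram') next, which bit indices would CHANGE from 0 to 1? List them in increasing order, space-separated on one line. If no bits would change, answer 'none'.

Answer: 8

Derivation:
Start: bits=0000000000000000
After insert 'bee': sets bits 3 7 -> bits=0001000100000000
After insert 'dog': sets bits 0 10 -> bits=1001000100100000
insert 'ram' would touch bits 3 8; currently bit3=1, bit8=0
Bits that are 0 among those (would change 0->1): 8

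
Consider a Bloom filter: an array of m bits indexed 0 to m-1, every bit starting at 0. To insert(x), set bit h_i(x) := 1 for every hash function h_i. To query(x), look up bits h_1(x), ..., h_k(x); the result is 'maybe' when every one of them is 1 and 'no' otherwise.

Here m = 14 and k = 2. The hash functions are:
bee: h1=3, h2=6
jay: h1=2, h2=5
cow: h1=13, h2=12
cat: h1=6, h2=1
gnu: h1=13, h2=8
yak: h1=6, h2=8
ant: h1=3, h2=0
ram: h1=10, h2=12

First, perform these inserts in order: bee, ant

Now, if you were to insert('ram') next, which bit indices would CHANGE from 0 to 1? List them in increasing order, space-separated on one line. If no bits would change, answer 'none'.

Start: bits=00000000000000
After insert 'bee': sets bits 3 6 -> bits=00010010000000
After insert 'ant': sets bits 0 3 -> bits=10010010000000
insert 'ram' would touch bits 10 12; currently bit10=0, bit12=0
Bits that are 0 among those (would change 0->1): 10 12

Answer: 10 12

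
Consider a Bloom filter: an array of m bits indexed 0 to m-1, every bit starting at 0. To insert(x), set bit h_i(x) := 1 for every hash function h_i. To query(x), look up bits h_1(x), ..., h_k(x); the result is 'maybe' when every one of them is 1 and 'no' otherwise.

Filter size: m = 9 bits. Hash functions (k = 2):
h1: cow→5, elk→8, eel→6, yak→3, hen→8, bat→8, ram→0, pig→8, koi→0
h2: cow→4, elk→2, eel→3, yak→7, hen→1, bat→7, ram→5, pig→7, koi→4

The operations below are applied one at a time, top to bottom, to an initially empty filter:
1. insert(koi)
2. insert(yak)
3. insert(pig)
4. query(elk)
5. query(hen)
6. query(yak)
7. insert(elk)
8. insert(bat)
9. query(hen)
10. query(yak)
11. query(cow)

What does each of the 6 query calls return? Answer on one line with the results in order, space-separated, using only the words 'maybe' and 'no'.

Start: bits=000000000
Op 1: insert koi -> sets bits 0 4 -> bits=100010000
Op 2: insert yak -> sets bits 3 7 -> bits=100110010
Op 3: insert pig -> sets bits 7 8 -> bits=100110011
Op 4: query elk -> checks bit2=0, bit8=1 (has a 0) -> no
Op 5: query hen -> checks bit1=0, bit8=1 (has a 0) -> no
Op 6: query yak -> checks bit3=1, bit7=1 (all 1) -> maybe
Op 7: insert elk -> sets bits 2 8 -> bits=101110011
Op 8: insert bat -> sets bits 7 8 -> bits=101110011
Op 9: query hen -> checks bit1=0, bit8=1 (has a 0) -> no
Op 10: query yak -> checks bit3=1, bit7=1 (all 1) -> maybe
Op 11: query cow -> checks bit4=1, bit5=0 (has a 0) -> no
Query results in order: no no maybe no maybe no

Answer: no no maybe no maybe no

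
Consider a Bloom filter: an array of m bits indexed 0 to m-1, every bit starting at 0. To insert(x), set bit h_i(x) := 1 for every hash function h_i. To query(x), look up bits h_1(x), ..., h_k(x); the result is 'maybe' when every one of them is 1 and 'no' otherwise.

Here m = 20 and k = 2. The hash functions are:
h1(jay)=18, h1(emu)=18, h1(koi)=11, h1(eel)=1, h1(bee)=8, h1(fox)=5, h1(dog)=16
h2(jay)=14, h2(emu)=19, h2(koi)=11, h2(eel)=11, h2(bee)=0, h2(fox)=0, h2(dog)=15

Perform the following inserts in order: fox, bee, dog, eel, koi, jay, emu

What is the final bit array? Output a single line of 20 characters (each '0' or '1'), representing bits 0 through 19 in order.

Start: bits=00000000000000000000
After insert 'fox': sets bits 0 5 -> bits=10000100000000000000
After insert 'bee': sets bits 0 8 -> bits=10000100100000000000
After insert 'dog': sets bits 15 16 -> bits=10000100100000011000
After insert 'eel': sets bits 1 11 -> bits=11000100100100011000
After insert 'koi': sets bits 11 -> bits=11000100100100011000
After insert 'jay': sets bits 14 18 -> bits=11000100100100111010
After insert 'emu': sets bits 18 19 -> bits=11000100100100111011

Answer: 11000100100100111011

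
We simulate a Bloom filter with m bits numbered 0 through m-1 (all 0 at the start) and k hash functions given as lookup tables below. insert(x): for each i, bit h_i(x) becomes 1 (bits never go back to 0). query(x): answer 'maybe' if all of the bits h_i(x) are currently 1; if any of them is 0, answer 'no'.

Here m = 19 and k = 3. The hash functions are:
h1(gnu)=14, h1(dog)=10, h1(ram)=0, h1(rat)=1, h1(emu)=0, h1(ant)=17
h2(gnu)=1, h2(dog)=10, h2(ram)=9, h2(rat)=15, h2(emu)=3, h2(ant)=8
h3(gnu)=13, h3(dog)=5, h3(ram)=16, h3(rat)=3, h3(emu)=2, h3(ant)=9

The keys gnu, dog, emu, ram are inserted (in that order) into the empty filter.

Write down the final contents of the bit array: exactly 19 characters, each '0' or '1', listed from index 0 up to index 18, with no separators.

Answer: 1111010001100110100

Derivation:
Start: bits=0000000000000000000
After insert 'gnu': sets bits 1 13 14 -> bits=0100000000000110000
After insert 'dog': sets bits 5 10 -> bits=0100010000100110000
After insert 'emu': sets bits 0 2 3 -> bits=1111010000100110000
After insert 'ram': sets bits 0 9 16 -> bits=1111010001100110100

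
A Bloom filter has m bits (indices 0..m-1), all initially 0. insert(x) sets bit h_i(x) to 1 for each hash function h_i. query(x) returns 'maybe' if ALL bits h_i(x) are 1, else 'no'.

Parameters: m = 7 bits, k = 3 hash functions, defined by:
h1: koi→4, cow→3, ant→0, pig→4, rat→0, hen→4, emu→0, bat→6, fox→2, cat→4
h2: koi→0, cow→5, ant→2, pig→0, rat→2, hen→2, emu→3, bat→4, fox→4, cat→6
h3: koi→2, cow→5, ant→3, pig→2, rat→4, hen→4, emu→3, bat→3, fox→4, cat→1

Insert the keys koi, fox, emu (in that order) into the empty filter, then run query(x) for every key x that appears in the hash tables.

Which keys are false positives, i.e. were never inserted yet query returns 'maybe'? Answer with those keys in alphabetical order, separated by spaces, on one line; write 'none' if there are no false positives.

Answer: ant hen pig rat

Derivation:
Start: bits=0000000
After insert 'koi': sets bits 0 2 4 -> bits=1010100
After insert 'fox': sets bits 2 4 -> bits=1010100
After insert 'emu': sets bits 0 3 -> bits=1011100
Not inserted: ant bat cat cow hen pig rat — query each against bits=1011100:
query ant: checks bit0=1, bit2=1, bit3=1 (all 1) -> maybe => FALSE POSITIVE
query bat: checks bit3=1, bit4=1, bit6=0 (has a 0) -> no => not a false positive
query cat: checks bit1=0, bit4=1, bit6=0 (has a 0) -> no => not a false positive
query cow: checks bit3=1, bit5=0 (has a 0) -> no => not a false positive
query hen: checks bit2=1, bit4=1 (all 1) -> maybe => FALSE POSITIVE
query pig: checks bit0=1, bit2=1, bit4=1 (all 1) -> maybe => FALSE POSITIVE
query rat: checks bit0=1, bit2=1, bit4=1 (all 1) -> maybe => FALSE POSITIVE
False positives (alphabetical): ant hen pig rat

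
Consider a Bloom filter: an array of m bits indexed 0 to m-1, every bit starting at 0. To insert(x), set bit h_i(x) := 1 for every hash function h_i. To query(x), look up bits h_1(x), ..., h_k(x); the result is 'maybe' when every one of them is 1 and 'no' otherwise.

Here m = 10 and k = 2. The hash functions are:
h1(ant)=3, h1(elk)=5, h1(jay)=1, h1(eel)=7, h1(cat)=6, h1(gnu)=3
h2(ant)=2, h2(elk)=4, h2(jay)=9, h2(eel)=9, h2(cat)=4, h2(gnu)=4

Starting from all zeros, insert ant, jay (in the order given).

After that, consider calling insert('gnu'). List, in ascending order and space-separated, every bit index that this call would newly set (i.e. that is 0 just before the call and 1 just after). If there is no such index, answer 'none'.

Answer: 4

Derivation:
Start: bits=0000000000
After insert 'ant': sets bits 2 3 -> bits=0011000000
After insert 'jay': sets bits 1 9 -> bits=0111000001
insert 'gnu' would touch bits 3 4; currently bit3=1, bit4=0
Bits that are 0 among those (would change 0->1): 4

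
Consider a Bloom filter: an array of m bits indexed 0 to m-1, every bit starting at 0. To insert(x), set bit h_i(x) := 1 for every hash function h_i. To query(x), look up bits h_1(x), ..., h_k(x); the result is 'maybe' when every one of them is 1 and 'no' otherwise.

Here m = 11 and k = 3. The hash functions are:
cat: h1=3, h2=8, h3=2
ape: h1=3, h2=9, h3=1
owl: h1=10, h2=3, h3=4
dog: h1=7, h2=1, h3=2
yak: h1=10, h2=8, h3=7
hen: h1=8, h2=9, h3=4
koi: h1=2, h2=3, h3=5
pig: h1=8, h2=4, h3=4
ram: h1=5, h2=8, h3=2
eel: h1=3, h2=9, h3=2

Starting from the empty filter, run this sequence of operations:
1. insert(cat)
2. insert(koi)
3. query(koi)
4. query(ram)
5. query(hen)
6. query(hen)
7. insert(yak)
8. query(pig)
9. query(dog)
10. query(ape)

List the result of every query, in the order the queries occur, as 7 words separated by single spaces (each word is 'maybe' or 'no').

Start: bits=00000000000
Op 1: insert cat -> sets bits 2 3 8 -> bits=00110000100
Op 2: insert koi -> sets bits 2 3 5 -> bits=00110100100
Op 3: query koi -> checks bit2=1, bit3=1, bit5=1 (all 1) -> maybe
Op 4: query ram -> checks bit2=1, bit5=1, bit8=1 (all 1) -> maybe
Op 5: query hen -> checks bit4=0, bit8=1, bit9=0 (has a 0) -> no
Op 6: query hen -> checks bit4=0, bit8=1, bit9=0 (has a 0) -> no
Op 7: insert yak -> sets bits 7 8 10 -> bits=00110101101
Op 8: query pig -> checks bit4=0, bit8=1 (has a 0) -> no
Op 9: query dog -> checks bit1=0, bit2=1, bit7=1 (has a 0) -> no
Op 10: query ape -> checks bit1=0, bit3=1, bit9=0 (has a 0) -> no
Query results in order: maybe maybe no no no no no

Answer: maybe maybe no no no no no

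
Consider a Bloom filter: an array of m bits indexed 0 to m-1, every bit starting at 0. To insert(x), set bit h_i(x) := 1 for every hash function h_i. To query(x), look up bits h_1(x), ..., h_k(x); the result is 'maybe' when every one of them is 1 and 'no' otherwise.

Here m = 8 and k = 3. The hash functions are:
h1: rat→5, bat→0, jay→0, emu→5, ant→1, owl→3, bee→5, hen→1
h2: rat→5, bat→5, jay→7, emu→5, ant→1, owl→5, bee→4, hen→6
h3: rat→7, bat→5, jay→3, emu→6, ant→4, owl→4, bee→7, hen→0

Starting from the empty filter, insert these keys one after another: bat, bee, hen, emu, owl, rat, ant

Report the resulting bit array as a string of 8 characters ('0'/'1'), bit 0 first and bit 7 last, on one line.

Answer: 11011111

Derivation:
Start: bits=00000000
After insert 'bat': sets bits 0 5 -> bits=10000100
After insert 'bee': sets bits 4 5 7 -> bits=10001101
After insert 'hen': sets bits 0 1 6 -> bits=11001111
After insert 'emu': sets bits 5 6 -> bits=11001111
After insert 'owl': sets bits 3 4 5 -> bits=11011111
After insert 'rat': sets bits 5 7 -> bits=11011111
After insert 'ant': sets bits 1 4 -> bits=11011111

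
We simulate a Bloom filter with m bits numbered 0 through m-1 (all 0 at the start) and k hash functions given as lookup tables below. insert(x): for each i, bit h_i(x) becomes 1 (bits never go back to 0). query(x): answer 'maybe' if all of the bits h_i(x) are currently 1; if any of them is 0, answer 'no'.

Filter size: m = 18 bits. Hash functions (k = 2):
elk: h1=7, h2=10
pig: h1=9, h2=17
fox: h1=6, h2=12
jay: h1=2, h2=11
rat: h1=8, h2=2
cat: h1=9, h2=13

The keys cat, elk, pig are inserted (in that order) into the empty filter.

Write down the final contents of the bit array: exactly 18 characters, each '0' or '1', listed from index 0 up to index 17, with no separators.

Answer: 000000010110010001

Derivation:
Start: bits=000000000000000000
After insert 'cat': sets bits 9 13 -> bits=000000000100010000
After insert 'elk': sets bits 7 10 -> bits=000000010110010000
After insert 'pig': sets bits 9 17 -> bits=000000010110010001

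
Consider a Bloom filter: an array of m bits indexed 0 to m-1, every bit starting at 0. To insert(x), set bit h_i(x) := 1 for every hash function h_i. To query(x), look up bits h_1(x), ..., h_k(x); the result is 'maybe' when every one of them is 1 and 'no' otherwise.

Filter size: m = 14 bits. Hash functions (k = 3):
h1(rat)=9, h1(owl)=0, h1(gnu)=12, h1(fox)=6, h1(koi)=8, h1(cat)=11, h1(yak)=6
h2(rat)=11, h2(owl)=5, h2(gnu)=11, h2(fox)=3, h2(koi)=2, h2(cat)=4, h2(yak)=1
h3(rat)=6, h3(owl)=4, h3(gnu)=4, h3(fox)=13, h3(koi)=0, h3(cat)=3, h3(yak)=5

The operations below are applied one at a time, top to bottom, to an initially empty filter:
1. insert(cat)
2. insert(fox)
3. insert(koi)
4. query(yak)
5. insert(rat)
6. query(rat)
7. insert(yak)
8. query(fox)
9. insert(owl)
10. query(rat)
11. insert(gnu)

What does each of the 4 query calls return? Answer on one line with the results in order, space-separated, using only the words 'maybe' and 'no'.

Answer: no maybe maybe maybe

Derivation:
Start: bits=00000000000000
Op 1: insert cat -> sets bits 3 4 11 -> bits=00011000000100
Op 2: insert fox -> sets bits 3 6 13 -> bits=00011010000101
Op 3: insert koi -> sets bits 0 2 8 -> bits=10111010100101
Op 4: query yak -> checks bit1=0, bit5=0, bit6=1 (has a 0) -> no
Op 5: insert rat -> sets bits 6 9 11 -> bits=10111010110101
Op 6: query rat -> checks bit6=1, bit9=1, bit11=1 (all 1) -> maybe
Op 7: insert yak -> sets bits 1 5 6 -> bits=11111110110101
Op 8: query fox -> checks bit3=1, bit6=1, bit13=1 (all 1) -> maybe
Op 9: insert owl -> sets bits 0 4 5 -> bits=11111110110101
Op 10: query rat -> checks bit6=1, bit9=1, bit11=1 (all 1) -> maybe
Op 11: insert gnu -> sets bits 4 11 12 -> bits=11111110110111
Query results in order: no maybe maybe maybe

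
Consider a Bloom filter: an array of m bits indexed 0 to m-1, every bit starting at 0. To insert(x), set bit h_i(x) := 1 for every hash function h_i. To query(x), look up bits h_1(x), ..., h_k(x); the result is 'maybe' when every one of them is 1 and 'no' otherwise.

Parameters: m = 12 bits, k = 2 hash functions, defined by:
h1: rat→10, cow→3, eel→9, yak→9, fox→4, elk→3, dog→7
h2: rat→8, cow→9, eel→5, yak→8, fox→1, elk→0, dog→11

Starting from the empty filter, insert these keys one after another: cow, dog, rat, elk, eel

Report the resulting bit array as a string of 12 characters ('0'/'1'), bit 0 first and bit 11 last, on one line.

Answer: 100101011111

Derivation:
Start: bits=000000000000
After insert 'cow': sets bits 3 9 -> bits=000100000100
After insert 'dog': sets bits 7 11 -> bits=000100010101
After insert 'rat': sets bits 8 10 -> bits=000100011111
After insert 'elk': sets bits 0 3 -> bits=100100011111
After insert 'eel': sets bits 5 9 -> bits=100101011111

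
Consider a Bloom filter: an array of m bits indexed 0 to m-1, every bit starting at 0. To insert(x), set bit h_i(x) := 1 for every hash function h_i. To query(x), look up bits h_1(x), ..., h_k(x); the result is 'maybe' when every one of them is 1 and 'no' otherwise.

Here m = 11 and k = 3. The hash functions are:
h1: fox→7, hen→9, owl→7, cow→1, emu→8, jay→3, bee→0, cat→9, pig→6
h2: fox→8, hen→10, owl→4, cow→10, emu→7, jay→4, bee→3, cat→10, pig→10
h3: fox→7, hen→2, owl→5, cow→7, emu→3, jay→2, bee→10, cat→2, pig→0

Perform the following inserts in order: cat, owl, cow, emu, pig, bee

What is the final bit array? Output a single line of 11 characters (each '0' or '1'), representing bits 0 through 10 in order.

Answer: 11111111111

Derivation:
Start: bits=00000000000
After insert 'cat': sets bits 2 9 10 -> bits=00100000011
After insert 'owl': sets bits 4 5 7 -> bits=00101101011
After insert 'cow': sets bits 1 7 10 -> bits=01101101011
After insert 'emu': sets bits 3 7 8 -> bits=01111101111
After insert 'pig': sets bits 0 6 10 -> bits=11111111111
After insert 'bee': sets bits 0 3 10 -> bits=11111111111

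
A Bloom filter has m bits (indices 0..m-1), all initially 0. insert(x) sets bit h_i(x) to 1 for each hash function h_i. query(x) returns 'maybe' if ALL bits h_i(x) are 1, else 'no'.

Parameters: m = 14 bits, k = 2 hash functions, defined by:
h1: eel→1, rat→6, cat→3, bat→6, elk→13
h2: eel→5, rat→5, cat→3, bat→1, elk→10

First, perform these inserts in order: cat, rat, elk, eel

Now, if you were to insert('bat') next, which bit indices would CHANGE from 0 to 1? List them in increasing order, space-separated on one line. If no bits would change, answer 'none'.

Answer: none

Derivation:
Start: bits=00000000000000
After insert 'cat': sets bits 3 -> bits=00010000000000
After insert 'rat': sets bits 5 6 -> bits=00010110000000
After insert 'elk': sets bits 10 13 -> bits=00010110001001
After insert 'eel': sets bits 1 5 -> bits=01010110001001
insert 'bat' would touch bits 1 6; currently bit1=1, bit6=1
Bits that are 0 among those (would change 0->1): none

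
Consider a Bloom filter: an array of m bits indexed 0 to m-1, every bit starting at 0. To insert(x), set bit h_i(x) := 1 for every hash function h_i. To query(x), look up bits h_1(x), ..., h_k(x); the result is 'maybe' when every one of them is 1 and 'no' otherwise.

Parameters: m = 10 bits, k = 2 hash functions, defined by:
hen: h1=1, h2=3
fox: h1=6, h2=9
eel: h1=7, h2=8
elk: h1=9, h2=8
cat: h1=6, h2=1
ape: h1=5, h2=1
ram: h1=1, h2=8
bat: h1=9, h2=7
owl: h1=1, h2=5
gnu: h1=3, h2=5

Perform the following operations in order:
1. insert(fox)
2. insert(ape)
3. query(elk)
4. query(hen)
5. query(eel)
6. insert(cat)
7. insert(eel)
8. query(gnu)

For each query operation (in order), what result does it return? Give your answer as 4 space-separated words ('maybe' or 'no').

Start: bits=0000000000
Op 1: insert fox -> sets bits 6 9 -> bits=0000001001
Op 2: insert ape -> sets bits 1 5 -> bits=0100011001
Op 3: query elk -> checks bit8=0, bit9=1 (has a 0) -> no
Op 4: query hen -> checks bit1=1, bit3=0 (has a 0) -> no
Op 5: query eel -> checks bit7=0, bit8=0 (has a 0) -> no
Op 6: insert cat -> sets bits 1 6 -> bits=0100011001
Op 7: insert eel -> sets bits 7 8 -> bits=0100011111
Op 8: query gnu -> checks bit3=0, bit5=1 (has a 0) -> no
Query results in order: no no no no

Answer: no no no no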